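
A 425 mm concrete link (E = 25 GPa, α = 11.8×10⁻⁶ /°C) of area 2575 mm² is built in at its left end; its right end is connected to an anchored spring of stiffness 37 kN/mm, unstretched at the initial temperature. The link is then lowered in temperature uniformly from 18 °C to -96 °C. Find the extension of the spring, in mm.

The unrestrained thermal change is αΔT L = 11.8×10⁻⁶ × 114 × 425 = 0.5717 mm.
With a force P in the spring, the elastic change of the link is PL/(AE) and that of the spring is P/k; compatibility requires their sum to equal δ_free.
So P = δ_free / [L/(AE) + 1/k] = 0.5717 / [ 425/(2575×25×10³) + 1/(37×10³) ].
P = 0.5717 / 3.363×10⁻⁵ = 17000 N.
Spring extension = P/k = 17000/(37×10³) = 0.4595 mm.

δ ≈ 0.459 mm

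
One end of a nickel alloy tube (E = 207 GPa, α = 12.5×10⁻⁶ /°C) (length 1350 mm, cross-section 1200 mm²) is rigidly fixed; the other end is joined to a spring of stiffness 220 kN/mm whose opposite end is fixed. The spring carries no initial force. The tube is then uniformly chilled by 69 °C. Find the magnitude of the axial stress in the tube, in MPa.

If the spring were absent the tube would shorten by αΔT L = 12.5×10⁻⁶ × 69 × 1350 = 1.164 mm.
With a force P in the spring, the elastic change of the tube is PL/(AE) and that of the spring is P/k; compatibility requires their sum to equal δ_free.
So P = δ_free / [L/(AE) + 1/k] = 1.164 / [ 1350/(1200×207×10³) + 1/(220×10³) ].
P = 1.164 / 9.98×10⁻⁶ = 116700 N.
σ = P/A = 116700/1200 = 97.22 MPa.

σ ≈ 97.2 MPa (tensile)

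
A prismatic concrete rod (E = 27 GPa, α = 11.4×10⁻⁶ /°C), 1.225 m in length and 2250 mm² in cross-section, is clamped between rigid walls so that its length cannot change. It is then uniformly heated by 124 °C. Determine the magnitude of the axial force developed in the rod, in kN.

P ≈ 85.9 kN (compressive)

Full restraint means ε = 0, so the stress is σ = EαΔT = 27×10³ × 11.4×10⁻⁶ × 124 = 38.17 MPa.
P = AEαΔT = 2250 × 27×10³ × 11.4×10⁻⁶ × 124 = 85.88 kN (compressive).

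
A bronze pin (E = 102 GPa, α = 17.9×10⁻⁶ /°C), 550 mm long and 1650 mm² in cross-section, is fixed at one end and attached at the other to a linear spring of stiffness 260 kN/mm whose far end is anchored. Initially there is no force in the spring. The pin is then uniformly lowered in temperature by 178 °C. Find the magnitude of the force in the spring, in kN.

If the spring were absent the pin would shorten by αΔT L = 17.9×10⁻⁶ × 178 × 550 = 1.752 mm.
Let P be the tensile force in the spring. The pin extends elastically by PL/(AE) and the spring stretches by P/k; together these equal δ_free.
So P = δ_free / [L/(AE) + 1/k] = 1.752 / [ 550/(1650×102×10³) + 1/(260×10³) ].
P = 1.752 / 7.114×10⁻⁶ = 246300 N.

P ≈ 246 kN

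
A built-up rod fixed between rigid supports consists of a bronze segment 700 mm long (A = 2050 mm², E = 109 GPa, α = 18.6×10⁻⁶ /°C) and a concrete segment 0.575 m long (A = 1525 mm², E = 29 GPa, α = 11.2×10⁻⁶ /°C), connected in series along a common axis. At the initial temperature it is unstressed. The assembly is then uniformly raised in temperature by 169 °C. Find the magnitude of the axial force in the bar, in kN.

P ≈ 204 kN (compressive)

If the supports were absent, the total length change would be Σ αᵢΔT Lᵢ = 18.6×10⁻⁶×169×700 + 11.2×10⁻⁶×169×575 = 3.289 mm.
Since the ends are fixed, an axial force P builds up, equal in every segment, with P · Σ Lᵢ/(AᵢEᵢ) = δ_free.
The series flexibility is Σ Lᵢ/(AᵢEᵢ) = 700/(2050×109×10³) + 575/(1525×29×10³) = 1.613×10⁻⁵ mm/N.
Hence P = δ_free / Σ(L/AE) = 3.289/1.613×10⁻⁵ = 203.8 kN (compressive).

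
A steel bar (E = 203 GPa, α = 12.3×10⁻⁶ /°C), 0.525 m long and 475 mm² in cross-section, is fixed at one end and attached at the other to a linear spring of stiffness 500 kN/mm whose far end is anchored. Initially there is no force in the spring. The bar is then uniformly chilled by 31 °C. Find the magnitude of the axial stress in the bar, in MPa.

σ ≈ 56.6 MPa (tensile)

If the spring were absent the bar would shorten by αΔT L = 12.3×10⁻⁶ × 31 × 525 = 0.2002 mm.
With a force P in the spring, the elastic change of the bar is PL/(AE) and that of the spring is P/k; compatibility requires their sum to equal δ_free.
So P = δ_free / [L/(AE) + 1/k] = 0.2002 / [ 525/(475×203×10³) + 1/(500×10³) ].
P = 0.2002 / 7.445×10⁻⁶ = 26890 N.
σ = P/A = 26890/475 = 56.61 MPa.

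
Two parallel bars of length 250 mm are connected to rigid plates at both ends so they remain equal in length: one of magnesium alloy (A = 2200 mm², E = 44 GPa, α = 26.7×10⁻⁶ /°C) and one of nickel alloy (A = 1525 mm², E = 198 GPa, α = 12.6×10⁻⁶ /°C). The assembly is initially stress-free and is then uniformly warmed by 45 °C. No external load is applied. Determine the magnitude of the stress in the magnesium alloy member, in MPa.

σ ≈ 21.1 MPa (compressive)

Equilibrium of a rigid end plate with no external load gives equal and opposite internal forces ±P in the two members. Since α_{magnesium alloy} > α_{nickel alloy}, heating drives the magnesium alloy into compression and the nickel alloy into tension.
Setting the final lengths equal and cancelling L: (α₁ − α₂)ΔT = P/(A₁E₁) + P/(A₂E₂).
|α₁ − α₂|·ΔT = 14.1×10⁻⁶ × 45 = 0.0006345.
1/(A₁E₁) + 1/(A₂E₂) = 1/(2200×44×10³) + 1/(1525×198×10³) = 1.364×10⁻⁸ N⁻¹.
P = 0.0006345 / 1.364×10⁻⁸ = 46510 N = 46.51 kN.
σ_{magnesium alloy} = P/A₁ = 46510/2200 = 21.14 MPa, compressive.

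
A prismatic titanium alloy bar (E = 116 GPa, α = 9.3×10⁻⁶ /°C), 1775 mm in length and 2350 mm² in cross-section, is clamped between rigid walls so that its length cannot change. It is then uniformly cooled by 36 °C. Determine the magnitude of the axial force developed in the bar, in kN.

P ≈ 91.3 kN (tensile)

The ends cannot move, so σ = EαΔT = 116×10³ × 9.3×10⁻⁶ × 36 = 38.84 MPa.
Then P = σA = 38.84 × 2350 mm² = 91.27 kN, tensile.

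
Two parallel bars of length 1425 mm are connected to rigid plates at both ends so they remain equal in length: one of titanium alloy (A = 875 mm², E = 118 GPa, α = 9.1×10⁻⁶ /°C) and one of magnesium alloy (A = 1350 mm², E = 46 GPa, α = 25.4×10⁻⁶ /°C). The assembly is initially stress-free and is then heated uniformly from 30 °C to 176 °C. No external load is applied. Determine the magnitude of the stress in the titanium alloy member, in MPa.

Both members must finish at the same length. With the larger α, the magnesium alloy tends to over-expand; the plates restrain it, putting the magnesium alloy in compression and the titanium alloy in tension. With no external load the two internal forces are equal and opposite, magnitude P.
Compatibility of the two members (thermal + elastic change equal): (α₁ − α₂)ΔT = P·[1/(A₁E₁) + 1/(A₂E₂)].
|α₁ − α₂|·ΔT = 16.3×10⁻⁶ × 146 = 0.00238.
1/(A₁E₁) + 1/(A₂E₂) = 1/(875×118×10³) + 1/(1350×46×10³) = 2.579×10⁻⁸ N⁻¹.
P = 0.00238 / 2.579×10⁻⁸ = 92280 N = 92.28 kN.
σ_{titanium alloy} = P/A₁ = 92280/875 = 105.5 MPa, tensile.

σ ≈ 105 MPa (tensile)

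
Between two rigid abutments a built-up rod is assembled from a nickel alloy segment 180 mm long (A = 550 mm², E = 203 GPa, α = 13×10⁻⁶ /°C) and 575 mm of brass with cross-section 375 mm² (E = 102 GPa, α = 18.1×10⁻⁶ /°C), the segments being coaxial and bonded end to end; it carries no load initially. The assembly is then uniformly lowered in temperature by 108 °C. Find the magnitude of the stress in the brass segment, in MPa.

Free thermal contraction of the whole bar: Σ αᵢΔT Lᵢ = 13×10⁻⁶×108×180 + 18.1×10⁻⁶×108×575 = 1.377 mm.
Since the ends are fixed, an axial force P builds up, equal in every segment, with P · Σ Lᵢ/(AᵢEᵢ) = δ_free.
Σ Lᵢ/(AᵢEᵢ) = 180/(550×203×10³) + 575/(375×102×10³) = 1.664×10⁻⁵ mm/N.
So P = 1.377 / 1.664×10⁻⁵ = 82.71 kN, tensile.
σ_{brass} = P / A = 82710 / 375 = 220.6 MPa.

σ ≈ 221 MPa (tensile)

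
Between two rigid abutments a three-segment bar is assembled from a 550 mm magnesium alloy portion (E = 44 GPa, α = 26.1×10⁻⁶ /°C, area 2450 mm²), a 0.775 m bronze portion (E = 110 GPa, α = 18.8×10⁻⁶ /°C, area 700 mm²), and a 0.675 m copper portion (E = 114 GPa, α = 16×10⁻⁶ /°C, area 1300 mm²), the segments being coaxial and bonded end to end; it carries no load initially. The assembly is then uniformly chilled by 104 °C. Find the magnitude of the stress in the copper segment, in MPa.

σ ≈ 161 MPa (tensile)

If the supports were absent, the total length change would be Σ αᵢΔT Lᵢ = 26.1×10⁻⁶×104×550 + 18.8×10⁻⁶×104×775 + 16×10⁻⁶×104×675 = 4.131 mm.
The walls prevent any net length change, so an axial force P (same in every segment) develops. Compatibility: P · Σ Lᵢ/(AᵢEᵢ) = δ_free.
The series flexibility is Σ Lᵢ/(AᵢEᵢ) = 550/(2450×44×10³) + 775/(700×110×10³) + 675/(1300×114×10³) = 1.972×10⁻⁵ mm/N.
P = 4.131 / 1.972×10⁻⁵ = 209500 N = 209.5 kN, tensile.
σ_{copper} = P / A = 209500 / 1300 = 161.1 MPa.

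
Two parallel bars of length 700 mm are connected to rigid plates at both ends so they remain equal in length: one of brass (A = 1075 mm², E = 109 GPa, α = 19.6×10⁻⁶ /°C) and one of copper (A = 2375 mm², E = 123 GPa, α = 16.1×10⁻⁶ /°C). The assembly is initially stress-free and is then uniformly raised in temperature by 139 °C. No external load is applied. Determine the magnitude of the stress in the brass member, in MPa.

σ ≈ 37.8 MPa (compressive)

Equilibrium of a rigid end plate with no external load gives equal and opposite internal forces ±P in the two members. Since α_{brass} > α_{copper}, heating drives the brass into compression and the copper into tension.
Compatibility of the two members (thermal + elastic change equal): (α₁ − α₂)ΔT = P·[1/(A₁E₁) + 1/(A₂E₂)].
|α₁ − α₂|·ΔT = 3.5×10⁻⁶ × 139 = 0.0004865.
1/(A₁E₁) + 1/(A₂E₂) = 1/(1075×109×10³) + 1/(2375×123×10³) = 1.196×10⁻⁸ N⁻¹.
So P = 0.0004865 / 1.196×10⁻⁸ = 40.69 kN.
σ_{brass} = P/A₁ = 40690/1075 = 37.85 MPa, compressive.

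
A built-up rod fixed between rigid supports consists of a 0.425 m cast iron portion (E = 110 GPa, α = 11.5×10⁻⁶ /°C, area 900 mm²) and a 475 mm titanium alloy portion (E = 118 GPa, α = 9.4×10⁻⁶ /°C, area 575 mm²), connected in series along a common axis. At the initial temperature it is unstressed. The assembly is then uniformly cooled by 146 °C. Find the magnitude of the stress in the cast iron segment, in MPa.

With the walls removed the bar would change length by δ_free = Σ αᵢΔT Lᵢ = 11.5×10⁻⁶×146×425 + 9.4×10⁻⁶×146×475 = 1.365 mm.
The walls prevent any net length change, so an axial force P (same in every segment) develops. Compatibility: P · Σ Lᵢ/(AᵢEᵢ) = δ_free.
The series flexibility is Σ Lᵢ/(AᵢEᵢ) = 425/(900×110×10³) + 475/(575×118×10³) = 1.129×10⁻⁵ mm/N.
Hence P = δ_free / Σ(L/AE) = 1.365/1.129×10⁻⁵ = 120.9 kN (tensile).
σ_{cast iron} = P / A = 120900 / 900 = 134.3 MPa.

σ ≈ 134 MPa (tensile)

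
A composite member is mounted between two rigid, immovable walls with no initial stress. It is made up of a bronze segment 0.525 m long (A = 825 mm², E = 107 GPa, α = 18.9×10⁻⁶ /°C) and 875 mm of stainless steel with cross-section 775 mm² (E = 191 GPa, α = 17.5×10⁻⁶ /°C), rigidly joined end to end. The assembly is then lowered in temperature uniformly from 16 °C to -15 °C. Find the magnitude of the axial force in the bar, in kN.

P ≈ 66 kN (tensile)

If the supports were absent, the total length change would be Σ αᵢΔT Lᵢ = 18.9×10⁻⁶×31×525 + 17.5×10⁻⁶×31×875 = 0.7823 mm.
The rigid supports impose zero overall length change; the single axial force P common to all segments must satisfy P Σ Lᵢ/(AᵢEᵢ) = δ_free.
The series flexibility is Σ Lᵢ/(AᵢEᵢ) = 525/(825×107×10³) + 875/(775×191×10³) = 1.186×10⁻⁵ mm/N.
Hence P = δ_free / Σ(L/AE) = 0.7823/1.186×10⁻⁵ = 65.97 kN (tensile).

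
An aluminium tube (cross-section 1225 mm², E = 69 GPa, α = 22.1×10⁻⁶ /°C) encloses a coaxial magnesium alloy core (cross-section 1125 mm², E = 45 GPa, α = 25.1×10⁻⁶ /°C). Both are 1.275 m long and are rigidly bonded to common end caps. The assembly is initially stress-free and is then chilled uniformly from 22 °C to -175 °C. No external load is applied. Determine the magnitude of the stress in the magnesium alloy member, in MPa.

Both members must finish at the same length. With the larger α, the magnesium alloy tends to over-contract; the plates restrain it, putting the magnesium alloy in tension and the aluminium in compression. With no external load the two internal forces are equal and opposite, magnitude P.
Compatibility of the two members (thermal + elastic change equal): (α₁ − α₂)ΔT = P·[1/(A₁E₁) + 1/(A₂E₂)].
|α₁ − α₂|·ΔT = 3×10⁻⁶ × 197 = 0.000591.
1/(A₁E₁) + 1/(A₂E₂) = 1/(1225×69×10³) + 1/(1125×45×10³) = 3.158×10⁻⁸ N⁻¹.
P = 0.000591 / 3.158×10⁻⁸ = 18710 N = 18.71 kN.
σ_{magnesium alloy} = P/A₂ = 18710/1125 = 16.63 MPa, tensile.

σ ≈ 16.6 MPa (tensile)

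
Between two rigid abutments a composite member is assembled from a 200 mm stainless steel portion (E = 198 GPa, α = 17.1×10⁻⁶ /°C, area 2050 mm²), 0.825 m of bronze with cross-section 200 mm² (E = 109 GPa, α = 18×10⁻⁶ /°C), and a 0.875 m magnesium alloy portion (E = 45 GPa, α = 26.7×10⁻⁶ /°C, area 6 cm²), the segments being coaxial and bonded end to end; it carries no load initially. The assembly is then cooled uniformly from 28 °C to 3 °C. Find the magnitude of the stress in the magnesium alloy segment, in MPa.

Free thermal contraction of the whole bar: Σ αᵢΔT Lᵢ = 17.1×10⁻⁶×25×200 + 18×10⁻⁶×25×825 + 26.7×10⁻⁶×25×875 = 1.041 mm.
The walls prevent any net length change, so an axial force P (same in every segment) develops. Compatibility: P · Σ Lᵢ/(AᵢEᵢ) = δ_free.
The series flexibility is Σ Lᵢ/(AᵢEᵢ) = 200/(2050×198×10³) + 825/(200×109×10³) + 875/(600×45×10³) = 7.074×10⁻⁵ mm/N.
So P = 1.041 / 7.074×10⁻⁵ = 14.71 kN, tensile.
σ_{magnesium alloy} = P / A = 14710 / 600 = 24.52 MPa.

σ ≈ 24.5 MPa (tensile)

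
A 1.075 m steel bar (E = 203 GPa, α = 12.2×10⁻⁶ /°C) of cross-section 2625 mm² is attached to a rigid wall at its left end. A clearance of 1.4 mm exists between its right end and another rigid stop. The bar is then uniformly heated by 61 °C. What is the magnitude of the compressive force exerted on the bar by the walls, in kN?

P ≈ 0 kN

If the wall were absent the bar would grow by αΔT L = 12.2×10⁻⁶ × 61 × 1075 = 0.8 mm.
This is smaller than the 1.4 mm clearance, so the bar expands freely without reaching the stop — the stress is zero.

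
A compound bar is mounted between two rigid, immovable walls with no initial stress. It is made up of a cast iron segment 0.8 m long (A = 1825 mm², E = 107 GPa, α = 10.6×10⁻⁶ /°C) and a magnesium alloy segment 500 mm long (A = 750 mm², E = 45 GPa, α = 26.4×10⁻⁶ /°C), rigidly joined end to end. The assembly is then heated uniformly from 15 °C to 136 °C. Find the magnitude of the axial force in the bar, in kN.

P ≈ 139 kN (compressive)

Free thermal expansion of the whole bar: Σ αᵢΔT Lᵢ = 10.6×10⁻⁶×121×800 + 26.4×10⁻⁶×121×500 = 2.623 mm.
Since the ends are fixed, an axial force P builds up, equal in every segment, with P · Σ Lᵢ/(AᵢEᵢ) = δ_free.
The series flexibility is Σ Lᵢ/(AᵢEᵢ) = 800/(1825×107×10³) + 500/(750×45×10³) = 1.891×10⁻⁵ mm/N.
So P = 2.623 / 1.891×10⁻⁵ = 138.7 kN, compressive.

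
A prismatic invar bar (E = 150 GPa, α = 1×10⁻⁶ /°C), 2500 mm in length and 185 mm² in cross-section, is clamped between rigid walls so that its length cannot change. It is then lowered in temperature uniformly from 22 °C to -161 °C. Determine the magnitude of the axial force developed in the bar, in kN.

P ≈ 5.08 kN (tensile)

The ends cannot move, so σ = EαΔT = 150×10³ × 1×10⁻⁶ × 183 = 27.45 MPa.
Axial force P = σA = 27.45 × 185 = 5078 N = 5.078 kN, tensile.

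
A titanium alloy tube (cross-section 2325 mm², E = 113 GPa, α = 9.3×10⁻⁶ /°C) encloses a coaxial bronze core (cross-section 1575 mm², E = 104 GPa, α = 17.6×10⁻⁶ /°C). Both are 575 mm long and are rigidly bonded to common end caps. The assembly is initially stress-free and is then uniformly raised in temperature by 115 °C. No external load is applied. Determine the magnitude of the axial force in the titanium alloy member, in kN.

P ≈ 96.3 kN (tensile in the titanium alloy)

The bronze has the larger α, so on heating it would change length more than the titanium alloy if both were free. The rigid plates force a common final length, so the bronze is put into compression and the titanium alloy into tension, with equal and opposite forces P (no external load).
Compatibility of the two members (thermal + elastic change equal): (α₁ − α₂)ΔT = P·[1/(A₁E₁) + 1/(A₂E₂)].
|α₁ − α₂|·ΔT = 8.3×10⁻⁶ × 115 = 0.0009545.
1/(A₁E₁) + 1/(A₂E₂) = 1/(2325×113×10³) + 1/(1575×104×10³) = 9.911×10⁻⁹ N⁻¹.
P = 0.0009545 / 9.911×10⁻⁹ = 96300 N = 96.3 kN.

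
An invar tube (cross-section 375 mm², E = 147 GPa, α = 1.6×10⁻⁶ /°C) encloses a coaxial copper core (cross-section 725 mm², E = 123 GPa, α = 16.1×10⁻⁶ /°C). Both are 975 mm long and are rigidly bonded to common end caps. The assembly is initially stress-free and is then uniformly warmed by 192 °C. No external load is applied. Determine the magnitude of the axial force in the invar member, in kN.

Both members must finish at the same length. With the larger α, the copper tends to over-expand; the plates restrain it, putting the copper in compression and the invar in tension. With no external load the two internal forces are equal and opposite, magnitude P.
Equating the net (thermal + elastic) strains gives |α₁ − α₂|·ΔT = P·[1/(A₁E₁) + 1/(A₂E₂)].
|α₁ − α₂|·ΔT = 14.5×10⁻⁶ × 192 = 0.002784.
1/(A₁E₁) + 1/(A₂E₂) = 1/(375×147×10³) + 1/(725×123×10³) = 2.935×10⁻⁸ N⁻¹.
So P = 0.002784 / 2.935×10⁻⁸ = 94.84 kN.

P ≈ 94.8 kN (tensile in the invar)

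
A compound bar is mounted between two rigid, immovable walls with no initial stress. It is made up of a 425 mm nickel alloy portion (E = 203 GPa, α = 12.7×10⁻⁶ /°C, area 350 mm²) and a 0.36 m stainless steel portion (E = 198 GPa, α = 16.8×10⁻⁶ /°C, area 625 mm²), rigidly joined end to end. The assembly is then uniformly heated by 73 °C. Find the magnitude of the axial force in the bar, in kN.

P ≈ 94 kN (compressive)

If the supports were absent, the total length change would be Σ αᵢΔT Lᵢ = 12.7×10⁻⁶×73×425 + 16.8×10⁻⁶×73×360 = 0.8355 mm.
The walls prevent any net length change, so an axial force P (same in every segment) develops. Compatibility: P · Σ Lᵢ/(AᵢEᵢ) = δ_free.
Σ Lᵢ/(AᵢEᵢ) = 425/(350×203×10³) + 360/(625×198×10³) = 8.891×10⁻⁶ mm/N.
So P = 0.8355 / 8.891×10⁻⁶ = 93.98 kN, compressive.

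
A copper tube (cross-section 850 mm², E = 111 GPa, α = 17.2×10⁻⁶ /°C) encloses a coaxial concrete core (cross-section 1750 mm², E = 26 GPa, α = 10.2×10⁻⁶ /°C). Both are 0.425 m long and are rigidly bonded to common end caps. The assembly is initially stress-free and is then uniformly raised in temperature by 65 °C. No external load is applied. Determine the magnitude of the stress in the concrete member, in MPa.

σ ≈ 7.98 MPa (tensile)

Both members must finish at the same length. With the larger α, the copper tends to over-expand; the plates restrain it, putting the copper in compression and the concrete in tension. With no external load the two internal forces are equal and opposite, magnitude P.
Compatibility of the two members (thermal + elastic change equal): (α₁ − α₂)ΔT = P·[1/(A₁E₁) + 1/(A₂E₂)].
|α₁ − α₂|·ΔT = 7×10⁻⁶ × 65 = 0.000455.
1/(A₁E₁) + 1/(A₂E₂) = 1/(850×111×10³) + 1/(1750×26×10³) = 3.258×10⁻⁸ N⁻¹.
P = 0.000455 / 3.258×10⁻⁸ = 13970 N = 13.97 kN.
σ_{concrete} = P/A₂ = 13970/1750 = 7.981 MPa, tensile.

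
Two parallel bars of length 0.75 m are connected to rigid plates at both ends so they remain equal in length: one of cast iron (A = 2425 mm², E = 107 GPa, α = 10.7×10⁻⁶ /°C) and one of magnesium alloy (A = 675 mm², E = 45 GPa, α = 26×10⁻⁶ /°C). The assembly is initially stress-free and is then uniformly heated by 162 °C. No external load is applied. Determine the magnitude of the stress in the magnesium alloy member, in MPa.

σ ≈ 99.8 MPa (compressive)

Both members must finish at the same length. With the larger α, the magnesium alloy tends to over-expand; the plates restrain it, putting the magnesium alloy in compression and the cast iron in tension. With no external load the two internal forces are equal and opposite, magnitude P.
Equating the net (thermal + elastic) strains gives |α₁ − α₂|·ΔT = P·[1/(A₁E₁) + 1/(A₂E₂)].
|α₁ − α₂|·ΔT = 15.3×10⁻⁶ × 162 = 0.002479.
1/(A₁E₁) + 1/(A₂E₂) = 1/(2425×107×10³) + 1/(675×45×10³) = 3.678×10⁻⁸ N⁻¹.
So P = 0.002479 / 3.678×10⁻⁸ = 67.4 kN.
σ_{magnesium alloy} = P/A₂ = 67400/675 = 99.85 MPa, compressive.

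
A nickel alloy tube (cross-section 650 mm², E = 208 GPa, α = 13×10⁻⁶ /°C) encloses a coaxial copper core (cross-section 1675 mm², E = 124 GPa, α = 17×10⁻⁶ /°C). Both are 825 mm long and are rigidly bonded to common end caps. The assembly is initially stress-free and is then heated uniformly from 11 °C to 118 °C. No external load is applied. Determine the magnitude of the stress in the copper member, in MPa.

σ ≈ 20.9 MPa (compressive)

The copper has the larger α, so on heating it would change length more than the nickel alloy if both were free. The rigid plates force a common final length, so the copper is put into compression and the nickel alloy into tension, with equal and opposite forces P (no external load).
Setting the final lengths equal and cancelling L: (α₁ − α₂)ΔT = P/(A₁E₁) + P/(A₂E₂).
|α₁ − α₂|·ΔT = 4×10⁻⁶ × 107 = 0.000428.
1/(A₁E₁) + 1/(A₂E₂) = 1/(650×208×10³) + 1/(1675×124×10³) = 1.221×10⁻⁸ N⁻¹.
So P = 0.000428 / 1.221×10⁻⁸ = 35.05 kN.
σ_{copper} = P/A₂ = 35050/1675 = 20.93 MPa, compressive.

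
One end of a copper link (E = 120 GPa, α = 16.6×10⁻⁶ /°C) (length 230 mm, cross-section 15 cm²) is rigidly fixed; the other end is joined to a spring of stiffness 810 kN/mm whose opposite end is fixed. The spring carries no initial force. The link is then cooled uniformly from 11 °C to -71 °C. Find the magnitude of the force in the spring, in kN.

The unrestrained thermal change is αΔT L = 16.6×10⁻⁶ × 82 × 230 = 0.3131 mm.
Let P be the tensile force in the spring. The link extends elastically by PL/(AE) and the spring stretches by P/k; together these equal δ_free.
So P = δ_free / [L/(AE) + 1/k] = 0.3131 / [ 230/(1500×120×10³) + 1/(810×10³) ].
P = 0.3131 / 2.512×10⁻⁶ = 124600 N.

P ≈ 125 kN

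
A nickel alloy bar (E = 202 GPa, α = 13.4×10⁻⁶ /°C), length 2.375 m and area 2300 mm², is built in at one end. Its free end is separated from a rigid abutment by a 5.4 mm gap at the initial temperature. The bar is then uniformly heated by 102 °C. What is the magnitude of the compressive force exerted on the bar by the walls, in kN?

Unrestrained expansion: δ_free = αΔT L = 13.4×10⁻⁶ × 102 × 2375 = 3.246 mm.
Since δ_free = 3.25 mm is less than the 5.4 mm gap, the bar never touches the wall. No axial force develops.

P ≈ 0 kN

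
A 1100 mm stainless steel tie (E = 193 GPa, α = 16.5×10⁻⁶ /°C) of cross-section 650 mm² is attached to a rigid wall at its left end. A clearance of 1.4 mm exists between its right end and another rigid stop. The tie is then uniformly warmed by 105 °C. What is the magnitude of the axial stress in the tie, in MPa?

σ ≈ 88.7 MPa (compressive)

Free thermal elongation = αΔT L = 16.5×10⁻⁶ × 105 × 1100 = 1.906 mm.
After closing the 1.4 mm clearance, 1.906 − 1.4 = 0.5057 mm of expansion remains to be suppressed by the wall.
So σ = E(δ_free − g)/L = 193×10³ × 0.5057/1100 = 88.74 MPa.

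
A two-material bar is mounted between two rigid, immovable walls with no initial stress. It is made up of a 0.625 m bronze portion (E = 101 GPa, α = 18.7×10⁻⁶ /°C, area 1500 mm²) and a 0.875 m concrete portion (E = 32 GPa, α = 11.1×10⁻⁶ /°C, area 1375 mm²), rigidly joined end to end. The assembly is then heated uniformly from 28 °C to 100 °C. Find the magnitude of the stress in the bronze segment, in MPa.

σ ≈ 42.8 MPa (compressive)

With the walls removed the bar would change length by δ_free = Σ αᵢΔT Lᵢ = 18.7×10⁻⁶×72×625 + 11.1×10⁻⁶×72×875 = 1.541 mm.
The walls prevent any net length change, so an axial force P (same in every segment) develops. Compatibility: P · Σ Lᵢ/(AᵢEᵢ) = δ_free.
Σ Lᵢ/(AᵢEᵢ) = 625/(1500×101×10³) + 875/(1375×32×10³) = 2.401×10⁻⁵ mm/N.
P = 1.541 / 2.401×10⁻⁵ = 64170 N = 64.17 kN, compressive.
σ_{bronze} = P / A = 64170 / 1500 = 42.78 MPa.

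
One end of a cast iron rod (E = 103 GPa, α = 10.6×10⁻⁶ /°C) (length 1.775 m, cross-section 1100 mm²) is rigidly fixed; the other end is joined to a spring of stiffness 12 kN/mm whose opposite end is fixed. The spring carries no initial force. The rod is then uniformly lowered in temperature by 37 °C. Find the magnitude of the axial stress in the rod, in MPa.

Free thermal contraction: δ_free = αΔT L = 10.6×10⁻⁶ × 37 × 1775 = 0.6962 mm.
With a force P in the spring, the elastic change of the rod is PL/(AE) and that of the spring is P/k; compatibility requires their sum to equal δ_free.
P [ L/(AE) + 1/k ] = δ_free → P [ 1775/(1100×103×10³) + 1/(12×10³) ] = 0.6962.
P = 0.6962 / 9.9×10⁻⁵ = 7032 N.
σ = P/A = 7032/1100 = 6.393 MPa.

σ ≈ 6.39 MPa (tensile)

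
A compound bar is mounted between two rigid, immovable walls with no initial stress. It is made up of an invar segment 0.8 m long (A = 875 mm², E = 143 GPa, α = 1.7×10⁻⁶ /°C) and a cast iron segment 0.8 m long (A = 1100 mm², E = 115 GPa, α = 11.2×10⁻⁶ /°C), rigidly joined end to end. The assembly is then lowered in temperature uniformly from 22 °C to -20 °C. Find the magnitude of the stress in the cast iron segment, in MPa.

If the supports were absent, the total length change would be Σ αᵢΔT Lᵢ = 1.7×10⁻⁶×42×800 + 11.2×10⁻⁶×42×800 = 0.4334 mm.
The rigid supports impose zero overall length change; the single axial force P common to all segments must satisfy P Σ Lᵢ/(AᵢEᵢ) = δ_free.
Σ Lᵢ/(AᵢEᵢ) = 800/(875×143×10³) + 800/(1100×115×10³) = 1.272×10⁻⁵ mm/N.
Hence P = δ_free / Σ(L/AE) = 0.4334/1.272×10⁻⁵ = 34.08 kN (tensile).
σ_{cast iron} = P / A = 34080 / 1100 = 30.98 MPa.

σ ≈ 31 MPa (tensile)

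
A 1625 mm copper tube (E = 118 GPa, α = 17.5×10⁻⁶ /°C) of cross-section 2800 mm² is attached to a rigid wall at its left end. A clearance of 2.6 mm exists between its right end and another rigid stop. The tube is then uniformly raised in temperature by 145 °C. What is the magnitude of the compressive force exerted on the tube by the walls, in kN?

P ≈ 310 kN

If the wall were absent the tube would grow by αΔT L = 17.5×10⁻⁶ × 145 × 1625 = 4.123 mm.
This exceeds the 2.6 mm gap, so the wall pushes back. The portion of expansion that must be recovered elastically is δ_free − gap = 4.123 − 2.6 = 1.523 mm.
That suppressed elongation corresponds to σ = E·Δ/L = 118×10³ × 1.523/1625 = 110.6 MPa.
P = σA = 110.6 × 2800 = 309.7 kN.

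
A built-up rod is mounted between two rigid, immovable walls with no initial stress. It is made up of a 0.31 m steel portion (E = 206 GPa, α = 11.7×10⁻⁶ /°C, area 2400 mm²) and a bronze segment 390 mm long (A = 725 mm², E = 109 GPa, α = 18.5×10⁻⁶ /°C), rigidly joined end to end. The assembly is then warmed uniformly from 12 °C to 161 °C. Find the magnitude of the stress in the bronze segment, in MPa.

σ ≈ 401 MPa (compressive)

Free thermal expansion of the whole bar: Σ αᵢΔT Lᵢ = 11.7×10⁻⁶×149×310 + 18.5×10⁻⁶×149×390 = 1.615 mm.
Since the ends are fixed, an axial force P builds up, equal in every segment, with P · Σ Lᵢ/(AᵢEᵢ) = δ_free.
Σ Lᵢ/(AᵢEᵢ) = 310/(2400×206×10³) + 390/(725×109×10³) = 5.562×10⁻⁶ mm/N.
Hence P = δ_free / Σ(L/AE) = 1.615/5.562×10⁻⁶ = 290.4 kN (compressive).
σ_{bronze} = P / A = 290400 / 725 = 400.6 MPa.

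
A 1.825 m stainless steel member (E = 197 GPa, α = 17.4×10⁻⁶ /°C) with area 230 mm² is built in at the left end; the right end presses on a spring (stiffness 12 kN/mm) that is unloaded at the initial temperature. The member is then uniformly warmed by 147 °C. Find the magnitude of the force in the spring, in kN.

P ≈ 37.8 kN

If the spring were absent the member would lengthen by αΔT L = 17.4×10⁻⁶ × 147 × 1825 = 4.668 mm.
With a force P in the spring, the elastic change of the member is PL/(AE) and that of the spring is P/k; compatibility requires their sum to equal δ_free.
So P = δ_free / [L/(AE) + 1/k] = 4.668 / [ 1825/(230×197×10³) + 1/(12×10³) ].
P = 4.668 / 0.0001236 = 37760 N.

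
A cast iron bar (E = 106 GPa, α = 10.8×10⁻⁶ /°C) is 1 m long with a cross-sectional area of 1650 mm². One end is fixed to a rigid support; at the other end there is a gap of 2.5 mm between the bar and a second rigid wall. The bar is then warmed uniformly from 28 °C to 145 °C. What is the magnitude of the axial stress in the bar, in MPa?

Free thermal elongation = αΔT L = 10.8×10⁻⁶ × 117 × 1000 = 1.264 mm.
This is smaller than the 2.5 mm clearance, so the bar expands freely without reaching the stop — the stress is zero.

σ ≈ 0 MPa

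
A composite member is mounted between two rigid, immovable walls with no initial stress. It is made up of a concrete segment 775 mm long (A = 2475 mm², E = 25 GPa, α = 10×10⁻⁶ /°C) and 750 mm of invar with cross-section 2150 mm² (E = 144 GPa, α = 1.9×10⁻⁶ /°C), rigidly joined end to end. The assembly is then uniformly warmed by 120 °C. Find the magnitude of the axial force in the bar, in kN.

P ≈ 73.7 kN (compressive)

Free thermal expansion of the whole bar: Σ αᵢΔT Lᵢ = 10×10⁻⁶×120×775 + 1.9×10⁻⁶×120×750 = 1.101 mm.
The rigid supports impose zero overall length change; the single axial force P common to all segments must satisfy P Σ Lᵢ/(AᵢEᵢ) = δ_free.
The series flexibility is Σ Lᵢ/(AᵢEᵢ) = 775/(2475×25×10³) + 750/(2150×144×10³) = 1.495×10⁻⁵ mm/N.
P = 1.101 / 1.495×10⁻⁵ = 73660 N = 73.66 kN, compressive.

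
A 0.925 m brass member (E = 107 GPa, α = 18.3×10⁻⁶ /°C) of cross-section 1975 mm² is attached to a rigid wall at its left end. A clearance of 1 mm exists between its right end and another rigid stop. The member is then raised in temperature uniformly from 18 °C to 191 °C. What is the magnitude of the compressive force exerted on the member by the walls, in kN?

If the wall were absent the member would grow by αΔT L = 18.3×10⁻⁶ × 173 × 925 = 2.928 mm.
After closing the 1 mm clearance, 2.928 − 1 = 1.928 mm of expansion remains to be suppressed by the wall.
So σ = E(δ_free − g)/L = 107×10³ × 1.928/925 = 223.1 MPa.
Force on the wall = σA = 223.1 × 1975 mm² = 440.6 kN.

P ≈ 441 kN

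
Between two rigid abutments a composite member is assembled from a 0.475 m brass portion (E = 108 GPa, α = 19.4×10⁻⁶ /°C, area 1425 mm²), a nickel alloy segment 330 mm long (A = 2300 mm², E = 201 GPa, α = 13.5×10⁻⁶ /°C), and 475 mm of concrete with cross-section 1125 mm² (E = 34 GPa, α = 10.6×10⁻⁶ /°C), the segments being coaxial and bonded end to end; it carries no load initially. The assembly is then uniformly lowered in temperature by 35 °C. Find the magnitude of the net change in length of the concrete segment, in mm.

|ΔL| ≈ 0.325 mm

If the supports were absent, the total length change would be Σ αᵢΔT Lᵢ = 19.4×10⁻⁶×35×475 + 13.5×10⁻⁶×35×330 + 10.6×10⁻⁶×35×475 = 0.6547 mm.
Since the ends are fixed, an axial force P builds up, equal in every segment, with P · Σ Lᵢ/(AᵢEᵢ) = δ_free.
The series flexibility is Σ Lᵢ/(AᵢEᵢ) = 475/(1425×108×10³) + 330/(2300×201×10³) + 475/(1125×34×10³) = 1.622×10⁻⁵ mm/N.
P = 0.6547 / 1.622×10⁻⁵ = 40370 N = 40.37 kN, tensile.
For the concrete segment, free thermal change = 10.6×10⁻⁶×35×475 = 0.1762 mm and elastic change from P = 40370×475/(1125×34×10³) = 0.5013 mm; these oppose, so the net change is 0.325 mm (segment lengthens).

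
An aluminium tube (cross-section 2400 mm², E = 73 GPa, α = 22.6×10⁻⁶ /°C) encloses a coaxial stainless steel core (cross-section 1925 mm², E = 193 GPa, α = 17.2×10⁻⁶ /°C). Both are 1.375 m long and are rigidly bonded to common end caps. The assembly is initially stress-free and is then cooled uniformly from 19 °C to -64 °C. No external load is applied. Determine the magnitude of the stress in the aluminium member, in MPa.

Equilibrium of a rigid end plate with no external load gives equal and opposite internal forces ±P in the two members. Since α_{aluminium} > α_{stainless steel}, cooling drives the aluminium into tension and the stainless steel into compression.
Equating the net (thermal + elastic) strains gives |α₁ − α₂|·ΔT = P·[1/(A₁E₁) + 1/(A₂E₂)].
|α₁ − α₂|·ΔT = 5.4×10⁻⁶ × 83 = 0.0004482.
1/(A₁E₁) + 1/(A₂E₂) = 1/(2400×73×10³) + 1/(1925×193×10³) = 8.399×10⁻⁹ N⁻¹.
So P = 0.0004482 / 8.399×10⁻⁹ = 53.36 kN.
σ_{aluminium} = P/A₁ = 53360/2400 = 22.23 MPa, tensile.

σ ≈ 22.2 MPa (tensile)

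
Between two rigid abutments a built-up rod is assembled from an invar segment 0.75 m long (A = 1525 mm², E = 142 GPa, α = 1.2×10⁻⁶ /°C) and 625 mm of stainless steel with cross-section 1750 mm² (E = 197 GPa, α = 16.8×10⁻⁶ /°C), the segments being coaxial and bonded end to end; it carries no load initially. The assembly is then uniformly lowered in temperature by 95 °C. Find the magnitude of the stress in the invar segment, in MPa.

σ ≈ 135 MPa (tensile)

With the walls removed the bar would change length by δ_free = Σ αᵢΔT Lᵢ = 1.2×10⁻⁶×95×750 + 16.8×10⁻⁶×95×625 = 1.083 mm.
Since the ends are fixed, an axial force P builds up, equal in every segment, with P · Σ Lᵢ/(AᵢEᵢ) = δ_free.
Σ Lᵢ/(AᵢEᵢ) = 750/(1525×142×10³) + 625/(1750×197×10³) = 5.276×10⁻⁶ mm/N.
Hence P = δ_free / Σ(L/AE) = 1.083/5.276×10⁻⁶ = 205.3 kN (tensile).
σ_{invar} = P / A = 205300 / 1525 = 134.6 MPa.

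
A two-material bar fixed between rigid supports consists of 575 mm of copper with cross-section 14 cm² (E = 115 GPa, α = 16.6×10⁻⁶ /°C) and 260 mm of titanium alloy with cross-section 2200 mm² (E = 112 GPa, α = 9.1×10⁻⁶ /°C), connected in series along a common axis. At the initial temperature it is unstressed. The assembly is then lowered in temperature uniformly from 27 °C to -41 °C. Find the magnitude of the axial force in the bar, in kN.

If the supports were absent, the total length change would be Σ αᵢΔT Lᵢ = 16.6×10⁻⁶×68×575 + 9.1×10⁻⁶×68×260 = 0.8099 mm.
The walls prevent any net length change, so an axial force P (same in every segment) develops. Compatibility: P · Σ Lᵢ/(AᵢEᵢ) = δ_free.
The series flexibility is Σ Lᵢ/(AᵢEᵢ) = 575/(1400×115×10³) + 260/(2200×112×10³) = 4.627×10⁻⁶ mm/N.
So P = 0.8099 / 4.627×10⁻⁶ = 175.1 kN, tensile.

P ≈ 175 kN (tensile)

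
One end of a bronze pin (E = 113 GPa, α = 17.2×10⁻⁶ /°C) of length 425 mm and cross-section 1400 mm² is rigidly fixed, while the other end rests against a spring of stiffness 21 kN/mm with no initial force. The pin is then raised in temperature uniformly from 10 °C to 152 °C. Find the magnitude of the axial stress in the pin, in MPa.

If the spring were absent the pin would lengthen by αΔT L = 17.2×10⁻⁶ × 142 × 425 = 1.038 mm.
Let P be the compressive force at the spring. The pin shortens elastically by PL/(AE) and the spring compresses by P/k; together these equal δ_free.
P [ L/(AE) + 1/k ] = δ_free → P [ 425/(1400×113×10³) + 1/(21×10³) ] = 1.038.
P = 1.038 / 5.031×10⁻⁵ = 20630 N.
σ = P/A = 20630/1400 = 14.74 MPa.

σ ≈ 14.7 MPa (compressive)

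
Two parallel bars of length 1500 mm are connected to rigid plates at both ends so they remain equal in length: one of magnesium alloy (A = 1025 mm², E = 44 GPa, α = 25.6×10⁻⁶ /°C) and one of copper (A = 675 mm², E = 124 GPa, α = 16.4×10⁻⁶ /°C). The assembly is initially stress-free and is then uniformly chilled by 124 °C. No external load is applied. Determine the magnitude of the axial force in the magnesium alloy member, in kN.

Equilibrium of a rigid end plate with no external load gives equal and opposite internal forces ±P in the two members. Since α_{magnesium alloy} > α_{copper}, cooling drives the magnesium alloy into tension and the copper into compression.
Compatibility of the two members (thermal + elastic change equal): (α₁ − α₂)ΔT = P·[1/(A₁E₁) + 1/(A₂E₂)].
|α₁ − α₂|·ΔT = 9.2×10⁻⁶ × 124 = 0.001141.
1/(A₁E₁) + 1/(A₂E₂) = 1/(1025×44×10³) + 1/(675×124×10³) = 3.412×10⁻⁸ N⁻¹.
P = 0.001141 / 3.412×10⁻⁸ = 33430 N = 33.43 kN.

P ≈ 33.4 kN (tensile in the magnesium alloy)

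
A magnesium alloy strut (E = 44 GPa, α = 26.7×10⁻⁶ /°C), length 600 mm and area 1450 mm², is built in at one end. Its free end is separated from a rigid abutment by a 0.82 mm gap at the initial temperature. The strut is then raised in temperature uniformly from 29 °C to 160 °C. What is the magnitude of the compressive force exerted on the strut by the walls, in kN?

If the wall were absent the strut would grow by αΔT L = 26.7×10⁻⁶ × 131 × 600 = 2.099 mm.
This exceeds the 0.82 mm gap, so the wall pushes back. The portion of expansion that must be recovered elastically is δ_free − gap = 2.099 − 0.82 = 1.279 mm.
Compatibility: PL/(AE) = 1.279 mm, so σ = P/A = E × (1.279/600) = 93.77 MPa.
Force on the wall = σA = 93.77 × 1450 mm² = 136 kN.

P ≈ 136 kN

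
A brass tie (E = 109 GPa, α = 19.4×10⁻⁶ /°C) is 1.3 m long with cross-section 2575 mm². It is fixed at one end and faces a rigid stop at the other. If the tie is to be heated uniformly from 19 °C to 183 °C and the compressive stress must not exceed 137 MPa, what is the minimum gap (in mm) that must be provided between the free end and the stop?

g ≈ 2.5 mm

With no wall the tie would lengthen by αΔT L = 19.4×10⁻⁶ × 164 × 1300 = 4.136 mm.
At the allowable stress the elastic shortening the wall may impose is σL/E = 137 × 1300 / (109×10³) = 1.634 mm.
So the gap has to take up the difference, g_min = δ_free − σL/E = 4.136 − 1.634 = 2.502 mm.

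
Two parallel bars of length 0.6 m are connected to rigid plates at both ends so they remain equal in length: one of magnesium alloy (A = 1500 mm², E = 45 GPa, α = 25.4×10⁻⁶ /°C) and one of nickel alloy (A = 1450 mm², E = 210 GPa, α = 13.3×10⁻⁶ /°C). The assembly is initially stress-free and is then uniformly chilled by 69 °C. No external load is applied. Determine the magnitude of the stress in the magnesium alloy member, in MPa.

σ ≈ 30.8 MPa (tensile)

Both members must finish at the same length. With the larger α, the magnesium alloy tends to over-contract; the plates restrain it, putting the magnesium alloy in tension and the nickel alloy in compression. With no external load the two internal forces are equal and opposite, magnitude P.
Equating the net (thermal + elastic) strains gives |α₁ − α₂|·ΔT = P·[1/(A₁E₁) + 1/(A₂E₂)].
|α₁ − α₂|·ΔT = 12.1×10⁻⁶ × 69 = 0.0008349.
1/(A₁E₁) + 1/(A₂E₂) = 1/(1500×45×10³) + 1/(1450×210×10³) = 1.81×10⁻⁸ N⁻¹.
P = 0.0008349 / 1.81×10⁻⁸ = 46130 N = 46.13 kN.
σ_{magnesium alloy} = P/A₁ = 46130/1500 = 30.75 MPa, tensile.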